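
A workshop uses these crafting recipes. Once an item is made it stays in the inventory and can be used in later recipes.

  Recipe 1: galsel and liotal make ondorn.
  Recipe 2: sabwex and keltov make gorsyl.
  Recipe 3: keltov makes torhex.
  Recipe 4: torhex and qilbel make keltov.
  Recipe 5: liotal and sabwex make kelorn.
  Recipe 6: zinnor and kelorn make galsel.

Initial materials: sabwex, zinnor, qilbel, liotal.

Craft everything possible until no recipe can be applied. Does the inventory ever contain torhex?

No

torhex would need keltov (Recipe 3), but keltov is never obtained.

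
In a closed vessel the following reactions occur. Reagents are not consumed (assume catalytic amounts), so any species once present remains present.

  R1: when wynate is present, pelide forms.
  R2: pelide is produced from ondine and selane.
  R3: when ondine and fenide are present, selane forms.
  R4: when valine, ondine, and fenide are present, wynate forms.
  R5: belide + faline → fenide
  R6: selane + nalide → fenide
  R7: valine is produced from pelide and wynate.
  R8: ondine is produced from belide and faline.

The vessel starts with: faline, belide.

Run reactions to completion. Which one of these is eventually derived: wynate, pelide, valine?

belide and faline present → fenide forms (R5).
belide and faline present → ondine forms (R8).
ondine and fenide present → selane forms (R3).
ondine and selane present → pelide forms (R2).
wynate would need valine, ondine, and fenide (R4), but valine never forms. valine would need pelide and wynate (R7), but wynate never forms.

pelide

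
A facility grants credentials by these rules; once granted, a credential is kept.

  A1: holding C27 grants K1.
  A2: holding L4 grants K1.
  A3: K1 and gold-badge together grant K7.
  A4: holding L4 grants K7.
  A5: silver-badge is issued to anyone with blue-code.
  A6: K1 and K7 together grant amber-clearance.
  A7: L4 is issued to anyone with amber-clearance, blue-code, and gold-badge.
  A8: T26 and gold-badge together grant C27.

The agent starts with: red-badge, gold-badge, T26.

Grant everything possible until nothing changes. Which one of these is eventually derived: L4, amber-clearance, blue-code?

Holding T26 and gold-badge grants C27 (A8).
Holding C27 grants K1 (A1).
Holding K1 and gold-badge grants K7 (A3).
Holding K1 and K7 grants amber-clearance (A6).
No rule produces blue-code, and it is not given. L4 would need amber-clearance, blue-code, and gold-badge (A7), but blue-code is never granted.

amber-clearance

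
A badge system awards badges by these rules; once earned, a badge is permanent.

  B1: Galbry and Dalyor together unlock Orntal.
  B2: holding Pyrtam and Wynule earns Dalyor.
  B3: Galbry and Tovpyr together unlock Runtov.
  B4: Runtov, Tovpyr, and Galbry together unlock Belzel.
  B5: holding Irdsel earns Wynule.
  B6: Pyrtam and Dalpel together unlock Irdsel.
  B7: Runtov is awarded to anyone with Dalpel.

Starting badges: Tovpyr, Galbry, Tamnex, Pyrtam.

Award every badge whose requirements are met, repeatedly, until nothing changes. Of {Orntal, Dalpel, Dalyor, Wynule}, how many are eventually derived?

0

Orntal would need Galbry and Dalyor (B1), but Dalyor is never earned.
No rule produces Dalpel, and it is not given.
Dalyor would need Pyrtam and Wynule (B2), but Wynule is never earned.
Wynule would need Irdsel (B5), but Irdsel is never earned.
None of the 4 are reached.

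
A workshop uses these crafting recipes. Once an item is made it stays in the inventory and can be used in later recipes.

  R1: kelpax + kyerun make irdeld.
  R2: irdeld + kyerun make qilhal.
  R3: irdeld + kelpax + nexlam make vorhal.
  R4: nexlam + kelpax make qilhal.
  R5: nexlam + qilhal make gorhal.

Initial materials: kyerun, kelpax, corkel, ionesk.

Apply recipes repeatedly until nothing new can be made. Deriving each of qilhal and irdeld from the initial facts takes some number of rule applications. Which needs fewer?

irdeld: Using R1, kelpax and kyerun make irdeld. [1 rule application]
qilhal: Using R1, kelpax and kyerun make irdeld. Using R2, irdeld and kyerun make qilhal. [2 rule applications]
irdeld needs fewer.

irdeld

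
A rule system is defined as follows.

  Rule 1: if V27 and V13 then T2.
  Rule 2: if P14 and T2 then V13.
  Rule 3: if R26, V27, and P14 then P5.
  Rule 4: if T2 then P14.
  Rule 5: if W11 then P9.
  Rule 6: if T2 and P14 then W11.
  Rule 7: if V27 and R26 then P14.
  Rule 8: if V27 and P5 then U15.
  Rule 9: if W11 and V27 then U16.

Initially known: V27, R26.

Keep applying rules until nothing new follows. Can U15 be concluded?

Yes

From V27 and R26, Rule 7 gives P14.
R26, V27, and P14 hold, so P5 follows (Rule 3).
V27 and P5 hold, so U15 follows (Rule 8).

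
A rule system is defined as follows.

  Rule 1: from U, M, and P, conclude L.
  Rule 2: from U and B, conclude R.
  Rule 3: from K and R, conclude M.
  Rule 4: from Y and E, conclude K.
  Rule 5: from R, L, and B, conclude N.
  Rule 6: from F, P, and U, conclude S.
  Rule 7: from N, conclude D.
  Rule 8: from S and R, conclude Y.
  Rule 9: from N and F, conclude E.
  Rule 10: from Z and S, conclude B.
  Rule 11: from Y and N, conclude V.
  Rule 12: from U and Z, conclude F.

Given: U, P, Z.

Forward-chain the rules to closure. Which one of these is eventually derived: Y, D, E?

U and Z hold, so F follows (Rule 12).
F, P, and U hold, so S follows (Rule 6).
Z and S hold, so B follows (Rule 10).
U and B hold, so R follows (Rule 2).
S and R hold, so Y follows (Rule 8).
D would need N (Rule 7), but N is never established. E would need N and F (Rule 9), but N is never established.

Y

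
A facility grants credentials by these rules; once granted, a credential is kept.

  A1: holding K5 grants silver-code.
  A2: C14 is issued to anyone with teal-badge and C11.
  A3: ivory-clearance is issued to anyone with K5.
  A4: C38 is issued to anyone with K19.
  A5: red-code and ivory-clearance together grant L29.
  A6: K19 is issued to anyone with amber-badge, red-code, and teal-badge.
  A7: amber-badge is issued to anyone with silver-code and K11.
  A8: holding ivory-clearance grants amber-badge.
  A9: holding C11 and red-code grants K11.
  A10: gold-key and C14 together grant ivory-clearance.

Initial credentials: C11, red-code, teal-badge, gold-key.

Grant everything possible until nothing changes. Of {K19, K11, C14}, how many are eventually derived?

3

Holding C11 and red-code grants K11 (A9).
Holding teal-badge and C11 grants C14 (A2).
Holding gold-key and C14 grants ivory-clearance (A10).
Holding ivory-clearance grants amber-badge (A8).
Holding amber-badge, red-code, and teal-badge grants K19 (A6).
K19: reached.
K11: reached.
C14: reached.
All 3 are reached.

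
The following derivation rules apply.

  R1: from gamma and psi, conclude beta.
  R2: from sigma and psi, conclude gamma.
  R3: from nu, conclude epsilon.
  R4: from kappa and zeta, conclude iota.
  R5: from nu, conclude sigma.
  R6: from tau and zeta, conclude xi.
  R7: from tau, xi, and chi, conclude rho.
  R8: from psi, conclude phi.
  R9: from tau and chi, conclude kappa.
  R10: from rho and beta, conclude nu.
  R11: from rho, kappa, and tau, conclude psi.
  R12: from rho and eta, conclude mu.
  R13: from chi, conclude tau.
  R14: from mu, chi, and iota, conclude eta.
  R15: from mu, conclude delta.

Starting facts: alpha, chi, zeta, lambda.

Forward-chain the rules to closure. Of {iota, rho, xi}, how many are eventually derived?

From chi, R13 gives tau.
From tau and zeta, R6 gives xi.
tau and chi hold, so kappa follows (R9).
tau, xi, and chi hold, so rho follows (R7).
kappa and zeta hold, so iota follows (R4).
iota: reached.
rho: reached.
xi: reached.
All 3 are reached.

3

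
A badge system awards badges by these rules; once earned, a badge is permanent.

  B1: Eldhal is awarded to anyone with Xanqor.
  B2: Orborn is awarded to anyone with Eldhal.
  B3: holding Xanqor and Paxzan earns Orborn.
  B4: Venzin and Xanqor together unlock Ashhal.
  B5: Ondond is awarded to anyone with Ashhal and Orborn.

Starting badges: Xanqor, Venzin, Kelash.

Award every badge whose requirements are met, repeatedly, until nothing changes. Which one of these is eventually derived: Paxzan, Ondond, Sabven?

Ondond

With Venzin and Xanqor, Ashhal is earned (B4).
With Xanqor, Eldhal is earned (B1).
With Eldhal, Orborn is earned (B2).
With Ashhal and Orborn, Ondond is earned (B5).
No rule produces Sabven, and it is not given. No rule produces Paxzan, and it is not given.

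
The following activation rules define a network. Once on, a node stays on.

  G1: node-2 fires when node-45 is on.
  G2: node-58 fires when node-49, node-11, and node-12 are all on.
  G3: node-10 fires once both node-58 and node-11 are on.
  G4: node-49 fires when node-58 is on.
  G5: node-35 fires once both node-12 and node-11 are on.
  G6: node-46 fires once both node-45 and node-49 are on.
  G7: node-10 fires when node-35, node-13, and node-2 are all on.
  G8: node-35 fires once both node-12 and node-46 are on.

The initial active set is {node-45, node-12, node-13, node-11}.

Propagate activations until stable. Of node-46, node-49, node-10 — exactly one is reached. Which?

node-10

G1: node-45 on → node-2 on.
node-12 and node-11 are on, so node-35 fires (G5).
G7: node-35, node-13, and node-2 on → node-10 on.
node-46 would need node-45 and node-49 (G6), but node-49 never turns on. node-49 would need node-58 (G4), but node-58 never turns on.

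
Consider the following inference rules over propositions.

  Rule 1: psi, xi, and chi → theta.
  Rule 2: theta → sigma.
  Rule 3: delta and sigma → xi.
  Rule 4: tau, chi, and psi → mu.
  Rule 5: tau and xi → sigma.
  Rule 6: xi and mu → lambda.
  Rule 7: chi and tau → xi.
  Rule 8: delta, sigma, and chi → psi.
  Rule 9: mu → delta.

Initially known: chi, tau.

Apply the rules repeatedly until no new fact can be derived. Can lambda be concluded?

No

lambda would need xi and mu (Rule 6), but mu is never established.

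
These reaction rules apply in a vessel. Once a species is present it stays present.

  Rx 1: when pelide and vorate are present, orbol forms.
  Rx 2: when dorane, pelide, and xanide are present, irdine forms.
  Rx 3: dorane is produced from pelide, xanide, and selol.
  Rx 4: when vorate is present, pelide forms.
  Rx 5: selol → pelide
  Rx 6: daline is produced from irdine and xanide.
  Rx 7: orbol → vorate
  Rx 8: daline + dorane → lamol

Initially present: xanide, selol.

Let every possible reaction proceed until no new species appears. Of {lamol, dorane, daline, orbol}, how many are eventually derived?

selol present → pelide forms (Rx 5).
pelide, xanide, and selol present → dorane forms (Rx 3).
dorane, pelide, and xanide present → irdine forms (Rx 2).
irdine and xanide present → daline forms (Rx 6).
daline and dorane present → lamol forms (Rx 8).
lamol: reached.
dorane: reached.
daline: reached.
orbol would need pelide and vorate (Rx 1), but vorate never forms.
Reached: lamol, dorane, and daline — 3 of the 4.

3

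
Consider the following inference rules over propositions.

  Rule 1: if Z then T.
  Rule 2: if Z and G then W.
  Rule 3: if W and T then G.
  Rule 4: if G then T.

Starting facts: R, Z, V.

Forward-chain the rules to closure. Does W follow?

W would need Z and G (Rule 2), but G is never established.

No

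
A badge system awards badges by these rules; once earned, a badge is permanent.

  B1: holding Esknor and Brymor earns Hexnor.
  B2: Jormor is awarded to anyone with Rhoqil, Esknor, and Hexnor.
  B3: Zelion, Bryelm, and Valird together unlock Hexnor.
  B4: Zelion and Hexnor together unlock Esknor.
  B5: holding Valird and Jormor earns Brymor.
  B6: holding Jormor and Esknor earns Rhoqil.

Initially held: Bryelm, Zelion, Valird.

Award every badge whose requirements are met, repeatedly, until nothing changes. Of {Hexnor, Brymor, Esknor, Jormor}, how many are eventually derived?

2

With Zelion, Bryelm, and Valird, Hexnor is earned (B3).
With Zelion and Hexnor, Esknor is earned (B4).
Hexnor: reached.
Brymor would need Valird and Jormor (B5), but Jormor is never earned.
Esknor: reached.
Jormor would need Rhoqil, Esknor, and Hexnor (B2), but Rhoqil is never earned.
Reached: Hexnor and Esknor — 2 of the 4.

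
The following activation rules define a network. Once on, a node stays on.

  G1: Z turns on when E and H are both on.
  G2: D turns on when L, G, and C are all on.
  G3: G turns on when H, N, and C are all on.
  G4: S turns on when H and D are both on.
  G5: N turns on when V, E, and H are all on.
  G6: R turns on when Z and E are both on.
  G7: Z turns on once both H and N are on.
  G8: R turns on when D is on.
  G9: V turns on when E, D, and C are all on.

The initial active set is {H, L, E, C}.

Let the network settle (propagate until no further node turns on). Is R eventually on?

Yes

E and H are on, so Z turns on (G1).
G6: Z and E on → R on.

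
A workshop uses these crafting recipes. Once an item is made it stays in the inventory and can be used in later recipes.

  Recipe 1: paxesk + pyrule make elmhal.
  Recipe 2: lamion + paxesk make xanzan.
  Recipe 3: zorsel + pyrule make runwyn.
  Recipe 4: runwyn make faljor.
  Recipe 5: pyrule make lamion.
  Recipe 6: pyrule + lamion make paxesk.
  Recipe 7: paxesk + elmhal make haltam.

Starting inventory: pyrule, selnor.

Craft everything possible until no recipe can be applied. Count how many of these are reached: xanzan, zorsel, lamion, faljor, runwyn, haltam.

Using Recipe 5, pyrule makes lamion.
pyrule + lamion → paxesk (Recipe 6).
lamion + paxesk → xanzan (Recipe 2).
Using Recipe 1, paxesk and pyrule make elmhal.
Using Recipe 7, paxesk and elmhal make haltam.
xanzan: reached.
No rule produces zorsel, and it is not given.
lamion: reached.
faljor would need runwyn (Recipe 4), but runwyn is never obtained.
runwyn would need zorsel and pyrule (Recipe 3), but zorsel is never obtained.
haltam: reached.
Reached: xanzan, lamion, and haltam — 3 of the 6.

3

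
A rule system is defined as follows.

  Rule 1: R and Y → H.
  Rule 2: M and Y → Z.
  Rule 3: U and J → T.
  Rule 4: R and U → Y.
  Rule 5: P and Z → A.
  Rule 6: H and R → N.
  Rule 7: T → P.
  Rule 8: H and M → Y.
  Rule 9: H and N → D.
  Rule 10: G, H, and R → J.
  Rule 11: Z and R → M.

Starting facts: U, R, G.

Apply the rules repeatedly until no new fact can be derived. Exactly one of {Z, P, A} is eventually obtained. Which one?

R and U hold, so Y follows (Rule 4).
From R and Y, Rule 1 gives H.
From G, H, and R, Rule 10 gives J.
U and J hold, so T follows (Rule 3).
From T, Rule 7 gives P.
A would need P and Z (Rule 5), but Z is never established. Z would need M and Y (Rule 2), but M is never established.

P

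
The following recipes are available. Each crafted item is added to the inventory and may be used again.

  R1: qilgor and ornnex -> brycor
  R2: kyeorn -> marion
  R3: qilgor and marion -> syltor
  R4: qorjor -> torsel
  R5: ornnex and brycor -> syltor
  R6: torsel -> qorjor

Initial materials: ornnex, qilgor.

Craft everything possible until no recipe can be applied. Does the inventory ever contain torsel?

torsel would need qorjor (R4), but qorjor is never obtained.

No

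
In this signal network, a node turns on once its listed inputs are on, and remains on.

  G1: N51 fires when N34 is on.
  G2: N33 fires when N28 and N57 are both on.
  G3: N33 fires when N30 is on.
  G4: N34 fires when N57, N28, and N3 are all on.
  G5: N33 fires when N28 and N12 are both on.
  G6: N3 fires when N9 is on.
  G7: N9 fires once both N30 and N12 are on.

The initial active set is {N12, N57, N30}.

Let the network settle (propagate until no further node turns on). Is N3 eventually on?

Yes

G7: N30 and N12 on → N9 on.
G6: N9 on → N3 on.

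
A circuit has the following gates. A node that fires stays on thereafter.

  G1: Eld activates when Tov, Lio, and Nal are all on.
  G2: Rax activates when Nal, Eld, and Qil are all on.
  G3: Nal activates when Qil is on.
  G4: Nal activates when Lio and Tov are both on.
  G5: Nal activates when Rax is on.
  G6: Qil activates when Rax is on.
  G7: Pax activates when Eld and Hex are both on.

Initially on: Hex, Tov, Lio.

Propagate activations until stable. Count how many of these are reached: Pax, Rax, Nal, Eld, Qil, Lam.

3

G4: Lio and Tov on → Nal on.
G1: Tov, Lio, and Nal on → Eld on.
G7: Eld and Hex on → Pax on.
Pax: reached.
Rax would need Nal, Eld, and Qil (G2), but Qil never turns on.
Nal: reached.
Eld: reached.
Qil would need Rax (G6), but Rax never turns on.
No rule produces Lam, and it is not given.
Reached: Pax, Nal, and Eld — 3 of the 6.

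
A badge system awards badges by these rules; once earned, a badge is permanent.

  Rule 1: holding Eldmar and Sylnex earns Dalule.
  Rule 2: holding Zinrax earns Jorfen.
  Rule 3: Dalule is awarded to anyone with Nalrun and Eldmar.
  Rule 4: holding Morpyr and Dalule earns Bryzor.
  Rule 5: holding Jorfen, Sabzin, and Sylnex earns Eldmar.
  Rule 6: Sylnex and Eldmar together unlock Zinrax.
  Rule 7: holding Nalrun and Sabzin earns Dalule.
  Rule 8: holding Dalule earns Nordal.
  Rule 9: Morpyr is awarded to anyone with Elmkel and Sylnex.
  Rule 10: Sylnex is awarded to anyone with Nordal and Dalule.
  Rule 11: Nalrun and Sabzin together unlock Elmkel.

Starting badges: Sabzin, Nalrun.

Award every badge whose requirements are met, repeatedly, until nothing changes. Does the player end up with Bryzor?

With Nalrun and Sabzin, Dalule is earned (Rule 7).
With Nalrun and Sabzin, Elmkel is earned (Rule 11).
With Dalule, Nordal is earned (Rule 8).
With Nordal and Dalule, Sylnex is earned (Rule 10).
With Elmkel and Sylnex, Morpyr is earned (Rule 9).
With Morpyr and Dalule, Bryzor is earned (Rule 4).

Yes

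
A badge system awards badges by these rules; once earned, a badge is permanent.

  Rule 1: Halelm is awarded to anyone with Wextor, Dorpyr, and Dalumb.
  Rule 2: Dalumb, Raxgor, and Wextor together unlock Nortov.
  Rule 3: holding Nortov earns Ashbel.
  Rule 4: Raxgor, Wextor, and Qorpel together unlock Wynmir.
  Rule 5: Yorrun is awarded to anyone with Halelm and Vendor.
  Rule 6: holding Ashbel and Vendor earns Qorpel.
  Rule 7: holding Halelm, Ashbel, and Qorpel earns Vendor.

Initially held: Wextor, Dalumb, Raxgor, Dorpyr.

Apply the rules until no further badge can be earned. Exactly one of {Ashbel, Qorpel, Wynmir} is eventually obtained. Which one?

Ashbel

With Dalumb, Raxgor, and Wextor, Nortov is earned (Rule 2).
With Nortov, Ashbel is earned (Rule 3).
Wynmir would need Raxgor, Wextor, and Qorpel (Rule 4), but Qorpel is never earned. Qorpel would need Ashbel and Vendor (Rule 6), but Vendor is never earned.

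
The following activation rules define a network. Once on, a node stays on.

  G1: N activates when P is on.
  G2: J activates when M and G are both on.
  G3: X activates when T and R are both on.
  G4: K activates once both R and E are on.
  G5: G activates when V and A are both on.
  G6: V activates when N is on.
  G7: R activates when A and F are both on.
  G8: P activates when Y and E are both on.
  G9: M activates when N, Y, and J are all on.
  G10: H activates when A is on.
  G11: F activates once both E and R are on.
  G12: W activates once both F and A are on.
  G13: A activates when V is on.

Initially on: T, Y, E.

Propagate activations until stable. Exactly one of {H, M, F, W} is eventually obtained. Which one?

H

G8: Y and E on → P on.
P is on, so N activates (G1).
N is on, so V activates (G6).
V is on, so A activates (G13).
G10: A on → H on.
W would need F and A (G12), but F never turns on. F would need E and R (G11), but R never turns on. M would need N, Y, and J (G9), but J never turns on.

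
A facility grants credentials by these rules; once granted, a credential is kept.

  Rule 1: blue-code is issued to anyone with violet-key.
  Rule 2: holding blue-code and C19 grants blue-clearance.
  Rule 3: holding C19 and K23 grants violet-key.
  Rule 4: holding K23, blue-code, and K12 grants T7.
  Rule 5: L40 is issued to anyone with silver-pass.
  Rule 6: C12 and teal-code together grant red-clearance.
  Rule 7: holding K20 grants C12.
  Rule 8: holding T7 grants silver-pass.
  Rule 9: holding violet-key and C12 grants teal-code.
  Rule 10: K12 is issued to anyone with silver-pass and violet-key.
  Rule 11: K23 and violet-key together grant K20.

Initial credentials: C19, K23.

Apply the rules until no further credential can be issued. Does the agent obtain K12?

No

K12 would need silver-pass and violet-key (Rule 10), but silver-pass is never granted.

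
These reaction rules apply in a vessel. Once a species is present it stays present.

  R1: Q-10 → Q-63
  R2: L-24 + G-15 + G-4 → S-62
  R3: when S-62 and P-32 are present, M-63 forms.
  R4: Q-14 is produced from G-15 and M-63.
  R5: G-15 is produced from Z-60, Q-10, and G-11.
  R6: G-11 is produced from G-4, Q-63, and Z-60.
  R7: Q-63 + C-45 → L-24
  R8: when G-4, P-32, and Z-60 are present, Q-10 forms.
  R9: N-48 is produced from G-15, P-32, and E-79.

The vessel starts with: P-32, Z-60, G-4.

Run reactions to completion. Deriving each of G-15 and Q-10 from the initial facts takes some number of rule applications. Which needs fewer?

Q-10: G-4, P-32, and Z-60 present → Q-10 forms (R8). [1 rule application]
G-15: G-4, P-32, and Z-60 present → Q-10 forms (R8). Q-10 present → Q-63 forms (R1). G-4, Q-63, and Z-60 present → G-11 forms (R6). Z-60, Q-10, and G-11 present → G-15 forms (R5). [4 rule applications]
Q-10 needs fewer.

Q-10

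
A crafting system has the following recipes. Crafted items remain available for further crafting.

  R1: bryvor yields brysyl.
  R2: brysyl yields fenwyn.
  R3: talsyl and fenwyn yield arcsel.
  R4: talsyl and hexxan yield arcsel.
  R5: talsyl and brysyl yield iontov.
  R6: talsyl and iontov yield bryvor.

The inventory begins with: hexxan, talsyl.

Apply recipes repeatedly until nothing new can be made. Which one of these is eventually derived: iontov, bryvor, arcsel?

talsyl and hexxan → arcsel (R4).
bryvor would need talsyl and iontov (R6), but iontov is never obtained. iontov would need talsyl and brysyl (R5), but brysyl is never obtained.

arcsel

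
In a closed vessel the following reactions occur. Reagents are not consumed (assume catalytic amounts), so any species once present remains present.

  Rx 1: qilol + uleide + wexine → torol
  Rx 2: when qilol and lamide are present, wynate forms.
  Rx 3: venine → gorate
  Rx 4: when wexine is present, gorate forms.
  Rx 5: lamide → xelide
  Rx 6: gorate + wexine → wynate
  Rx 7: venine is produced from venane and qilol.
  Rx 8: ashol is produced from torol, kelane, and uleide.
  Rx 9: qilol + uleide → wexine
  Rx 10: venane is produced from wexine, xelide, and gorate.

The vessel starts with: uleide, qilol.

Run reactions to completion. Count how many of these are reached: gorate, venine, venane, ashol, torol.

2

qilol and uleide present → wexine forms (Rx 9).
qilol, uleide, and wexine present → torol forms (Rx 1).
wexine present → gorate forms (Rx 4).
gorate: reached.
venine would need venane and qilol (Rx 7), but venane never forms.
venane would need wexine, xelide, and gorate (Rx 10), but xelide never forms.
ashol would need torol, kelane, and uleide (Rx 8), but kelane never forms.
torol: reached.
Reached: gorate and torol — 2 of the 5.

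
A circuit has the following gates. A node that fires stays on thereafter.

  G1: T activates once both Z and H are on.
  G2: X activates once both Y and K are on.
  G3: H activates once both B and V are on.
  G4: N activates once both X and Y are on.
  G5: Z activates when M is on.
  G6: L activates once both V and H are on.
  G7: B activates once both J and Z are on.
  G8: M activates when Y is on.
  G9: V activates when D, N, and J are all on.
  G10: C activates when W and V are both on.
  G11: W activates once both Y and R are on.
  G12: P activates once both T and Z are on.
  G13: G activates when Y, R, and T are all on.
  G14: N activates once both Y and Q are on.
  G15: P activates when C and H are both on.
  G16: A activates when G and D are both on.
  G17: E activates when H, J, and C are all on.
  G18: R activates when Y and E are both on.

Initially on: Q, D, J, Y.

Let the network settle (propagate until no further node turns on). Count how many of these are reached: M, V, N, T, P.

5

Y is on, so M activates (G8).
G14: Y and Q on → N on.
G5: M on → Z on.
G9: D, N, and J on → V on.
G7: J and Z on → B on.
B and V are on, so H activates (G3).
Z and H are on, so T activates (G1).
T and Z are on, so P activates (G12).
M: reached.
V: reached.
N: reached.
T: reached.
P: reached.
All 5 are reached.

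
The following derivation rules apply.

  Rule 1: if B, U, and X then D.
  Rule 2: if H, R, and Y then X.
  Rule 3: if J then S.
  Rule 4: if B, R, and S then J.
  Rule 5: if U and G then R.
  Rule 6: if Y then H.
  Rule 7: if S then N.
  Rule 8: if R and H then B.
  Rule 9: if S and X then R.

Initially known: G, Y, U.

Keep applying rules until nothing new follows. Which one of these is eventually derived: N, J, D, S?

U and G hold, so R follows (Rule 5).
Y holds, so H follows (Rule 6).
From R and H, Rule 8 gives B.
From H, R, and Y, Rule 2 gives X.
B, U, and X hold, so D follows (Rule 1).
S would need J (Rule 3), but J is never established. J would need B, R, and S (Rule 4), but S is never established. N would need S (Rule 7), but S is never established.

D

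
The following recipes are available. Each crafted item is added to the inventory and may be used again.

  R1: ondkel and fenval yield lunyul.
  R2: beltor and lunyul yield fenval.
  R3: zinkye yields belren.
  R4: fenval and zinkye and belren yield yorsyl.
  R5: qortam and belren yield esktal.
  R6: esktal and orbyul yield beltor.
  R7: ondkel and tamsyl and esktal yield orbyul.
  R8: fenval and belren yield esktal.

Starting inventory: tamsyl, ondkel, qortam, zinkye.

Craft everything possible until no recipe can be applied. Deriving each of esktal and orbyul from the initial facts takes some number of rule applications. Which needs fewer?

esktal: zinkye → belren (R3). qortam and belren → esktal (R5). [2 rule applications]
orbyul: zinkye → belren (R3). qortam and belren → esktal (R5). ondkel and tamsyl and esktal → orbyul (R7). [3 rule applications]
esktal needs fewer.

esktal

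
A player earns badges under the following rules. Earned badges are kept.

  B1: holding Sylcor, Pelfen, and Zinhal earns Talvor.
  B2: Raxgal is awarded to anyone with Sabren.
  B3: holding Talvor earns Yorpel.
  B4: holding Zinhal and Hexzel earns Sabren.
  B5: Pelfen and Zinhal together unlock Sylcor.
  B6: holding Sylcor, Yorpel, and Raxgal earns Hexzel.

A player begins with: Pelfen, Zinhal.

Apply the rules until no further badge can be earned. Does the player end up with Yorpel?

Yes

With Pelfen and Zinhal, Sylcor is earned (B5).
With Sylcor, Pelfen, and Zinhal, Talvor is earned (B1).
With Talvor, Yorpel is earned (B3).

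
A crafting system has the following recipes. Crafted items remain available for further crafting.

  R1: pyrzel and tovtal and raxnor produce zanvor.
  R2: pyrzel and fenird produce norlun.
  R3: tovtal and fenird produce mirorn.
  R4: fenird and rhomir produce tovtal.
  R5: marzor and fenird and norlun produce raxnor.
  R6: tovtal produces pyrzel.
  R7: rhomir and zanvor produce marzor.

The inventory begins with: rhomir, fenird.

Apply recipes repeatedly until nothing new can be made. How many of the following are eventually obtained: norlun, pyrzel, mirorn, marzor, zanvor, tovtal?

4

Using R4, fenird and rhomir make tovtal.
tovtal → pyrzel (R6).
tovtal and fenird → mirorn (R3).
Using R2, pyrzel and fenird make norlun.
norlun: reached.
pyrzel: reached.
mirorn: reached.
marzor would need rhomir and zanvor (R7), but zanvor is never obtained.
zanvor would need pyrzel, tovtal, and raxnor (R1), but raxnor is never obtained.
tovtal: reached.
Reached: norlun, pyrzel, mirorn, and tovtal — 4 of the 6.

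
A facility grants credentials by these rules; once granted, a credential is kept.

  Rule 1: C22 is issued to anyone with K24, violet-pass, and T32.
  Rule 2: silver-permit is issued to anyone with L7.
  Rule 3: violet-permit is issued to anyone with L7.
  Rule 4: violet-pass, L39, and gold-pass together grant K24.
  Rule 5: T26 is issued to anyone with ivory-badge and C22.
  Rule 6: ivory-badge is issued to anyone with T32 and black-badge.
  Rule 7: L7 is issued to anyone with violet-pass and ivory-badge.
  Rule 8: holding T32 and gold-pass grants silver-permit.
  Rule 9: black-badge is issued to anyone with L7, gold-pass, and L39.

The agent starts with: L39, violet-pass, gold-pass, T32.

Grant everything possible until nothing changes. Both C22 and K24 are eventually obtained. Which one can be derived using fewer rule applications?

K24

K24: Holding violet-pass, L39, and gold-pass grants K24 (Rule 4). [1 rule application]
C22: Holding violet-pass, L39, and gold-pass grants K24 (Rule 4). Holding K24, violet-pass, and T32 grants C22 (Rule 1). [2 rule applications]
K24 needs fewer.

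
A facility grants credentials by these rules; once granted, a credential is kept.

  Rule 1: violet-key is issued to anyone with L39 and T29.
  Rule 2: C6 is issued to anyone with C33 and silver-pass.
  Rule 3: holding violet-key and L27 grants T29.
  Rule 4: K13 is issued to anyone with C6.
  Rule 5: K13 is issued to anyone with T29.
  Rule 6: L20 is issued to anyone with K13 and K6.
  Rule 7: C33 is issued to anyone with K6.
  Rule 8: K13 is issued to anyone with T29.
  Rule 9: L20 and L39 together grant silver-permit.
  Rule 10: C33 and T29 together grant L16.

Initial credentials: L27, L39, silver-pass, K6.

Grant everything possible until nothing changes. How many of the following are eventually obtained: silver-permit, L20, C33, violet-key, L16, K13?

Holding K6 grants C33 (Rule 7).
Holding C33 and silver-pass grants C6 (Rule 2).
Holding C6 grants K13 (Rule 4).
Holding K13 and K6 grants L20 (Rule 6).
Holding L20 and L39 grants silver-permit (Rule 9).
silver-permit: reached.
L20: reached.
C33: reached.
violet-key would need L39 and T29 (Rule 1), but T29 is never granted.
L16 would need C33 and T29 (Rule 10), but T29 is never granted.
K13: reached.
Reached: silver-permit, L20, C33, and K13 — 4 of the 6.

4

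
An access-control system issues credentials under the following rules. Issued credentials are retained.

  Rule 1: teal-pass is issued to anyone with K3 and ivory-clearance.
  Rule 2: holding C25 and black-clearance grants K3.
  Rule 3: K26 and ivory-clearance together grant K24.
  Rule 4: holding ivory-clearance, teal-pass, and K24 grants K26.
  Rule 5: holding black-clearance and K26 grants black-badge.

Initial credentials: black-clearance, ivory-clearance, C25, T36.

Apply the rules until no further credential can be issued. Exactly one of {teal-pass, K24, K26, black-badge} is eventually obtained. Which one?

Holding C25 and black-clearance grants K3 (Rule 2).
Holding K3 and ivory-clearance grants teal-pass (Rule 1).
black-badge would need black-clearance and K26 (Rule 5), but K26 is never granted. K24 would need K26 and ivory-clearance (Rule 3), but K26 is never granted. K26 would need ivory-clearance, teal-pass, and K24 (Rule 4), but K24 is never granted.

teal-pass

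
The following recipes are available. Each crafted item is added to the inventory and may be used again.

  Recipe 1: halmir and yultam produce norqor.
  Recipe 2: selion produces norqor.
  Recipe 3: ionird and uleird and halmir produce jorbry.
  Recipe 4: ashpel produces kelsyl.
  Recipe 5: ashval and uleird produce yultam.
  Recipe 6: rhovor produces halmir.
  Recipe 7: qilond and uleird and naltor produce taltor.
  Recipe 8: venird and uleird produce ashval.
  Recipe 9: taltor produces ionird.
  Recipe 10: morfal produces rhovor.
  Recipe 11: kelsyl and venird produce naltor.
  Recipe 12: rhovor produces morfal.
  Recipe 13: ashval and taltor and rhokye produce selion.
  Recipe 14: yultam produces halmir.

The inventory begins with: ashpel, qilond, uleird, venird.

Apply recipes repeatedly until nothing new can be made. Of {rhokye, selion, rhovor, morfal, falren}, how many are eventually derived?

No rule produces rhokye, and it is not given.
selion would need ashval, taltor, and rhokye (Recipe 13), but rhokye is never obtained.
rhovor would need morfal (Recipe 10), but morfal is never obtained.
morfal would need rhovor (Recipe 12), but rhovor is never obtained.
No rule produces falren, and it is not given.
None of the 5 are reached.

0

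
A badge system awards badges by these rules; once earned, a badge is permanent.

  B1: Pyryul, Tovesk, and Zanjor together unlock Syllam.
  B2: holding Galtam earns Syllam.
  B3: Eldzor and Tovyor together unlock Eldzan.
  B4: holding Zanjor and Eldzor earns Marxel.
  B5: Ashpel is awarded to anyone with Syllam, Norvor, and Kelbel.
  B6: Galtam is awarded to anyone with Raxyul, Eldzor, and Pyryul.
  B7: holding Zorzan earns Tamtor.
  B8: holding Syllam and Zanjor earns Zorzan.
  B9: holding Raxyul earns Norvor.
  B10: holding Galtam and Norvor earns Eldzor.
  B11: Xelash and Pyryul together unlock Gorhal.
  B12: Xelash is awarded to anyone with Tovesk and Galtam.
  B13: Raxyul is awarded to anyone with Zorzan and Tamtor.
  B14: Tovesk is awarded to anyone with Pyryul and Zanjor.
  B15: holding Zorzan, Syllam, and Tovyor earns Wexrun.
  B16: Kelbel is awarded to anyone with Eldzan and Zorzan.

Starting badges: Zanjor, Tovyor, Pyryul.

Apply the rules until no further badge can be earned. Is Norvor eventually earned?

Yes

With Pyryul and Zanjor, Tovesk is earned (B14).
With Pyryul, Tovesk, and Zanjor, Syllam is earned (B1).
With Syllam and Zanjor, Zorzan is earned (B8).
With Zorzan, Tamtor is earned (B7).
With Zorzan and Tamtor, Raxyul is earned (B13).
With Raxyul, Norvor is earned (B9).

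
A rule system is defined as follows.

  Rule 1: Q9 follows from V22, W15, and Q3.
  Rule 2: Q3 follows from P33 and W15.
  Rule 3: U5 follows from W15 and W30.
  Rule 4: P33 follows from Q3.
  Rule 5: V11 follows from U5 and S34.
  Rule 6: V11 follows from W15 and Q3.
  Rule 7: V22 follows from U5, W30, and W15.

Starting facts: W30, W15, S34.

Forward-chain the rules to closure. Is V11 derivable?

Yes

From W15 and W30, Rule 3 gives U5.
U5 and S34 hold, so V11 follows (Rule 5).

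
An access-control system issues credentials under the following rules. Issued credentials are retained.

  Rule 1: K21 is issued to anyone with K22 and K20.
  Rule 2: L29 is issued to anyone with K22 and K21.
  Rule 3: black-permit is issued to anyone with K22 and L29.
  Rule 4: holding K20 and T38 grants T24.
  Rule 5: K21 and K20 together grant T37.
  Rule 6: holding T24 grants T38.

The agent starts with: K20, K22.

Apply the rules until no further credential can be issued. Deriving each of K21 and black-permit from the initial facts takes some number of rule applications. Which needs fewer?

K21: Holding K22 and K20 grants K21 (Rule 1). [1 rule application]
black-permit: Holding K22 and K20 grants K21 (Rule 1). Holding K22 and K21 grants L29 (Rule 2). Holding K22 and L29 grants black-permit (Rule 3). [3 rule applications]
K21 needs fewer.

K21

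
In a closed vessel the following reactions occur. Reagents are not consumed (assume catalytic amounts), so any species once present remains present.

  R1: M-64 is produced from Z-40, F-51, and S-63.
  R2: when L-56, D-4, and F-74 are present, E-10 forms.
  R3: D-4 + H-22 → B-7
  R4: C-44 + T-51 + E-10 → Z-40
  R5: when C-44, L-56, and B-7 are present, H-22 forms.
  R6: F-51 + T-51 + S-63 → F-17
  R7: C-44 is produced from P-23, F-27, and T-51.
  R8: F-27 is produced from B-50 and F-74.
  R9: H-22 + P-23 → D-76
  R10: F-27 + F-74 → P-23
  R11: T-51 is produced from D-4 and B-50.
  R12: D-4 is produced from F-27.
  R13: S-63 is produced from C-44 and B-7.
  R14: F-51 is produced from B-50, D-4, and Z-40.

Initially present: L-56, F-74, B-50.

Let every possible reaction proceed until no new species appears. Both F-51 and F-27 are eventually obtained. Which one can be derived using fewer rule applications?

F-27: B-50 and F-74 present → F-27 forms (R8). [1 rule application]
F-51: B-50 and F-74 present → F-27 forms (R8). F-27 present → D-4 forms (R12). F-27 and F-74 present → P-23 forms (R10). L-56, D-4, and F-74 present → E-10 forms (R2). D-4 and B-50 present → T-51 forms (R11). P-23, F-27, and T-51 present → C-44 forms (R7). C-44, T-51, and E-10 present → Z-40 forms (R4). B-50, D-4, and Z-40 present → F-51 forms (R14). [8 rule applications]
F-27 needs fewer.

F-27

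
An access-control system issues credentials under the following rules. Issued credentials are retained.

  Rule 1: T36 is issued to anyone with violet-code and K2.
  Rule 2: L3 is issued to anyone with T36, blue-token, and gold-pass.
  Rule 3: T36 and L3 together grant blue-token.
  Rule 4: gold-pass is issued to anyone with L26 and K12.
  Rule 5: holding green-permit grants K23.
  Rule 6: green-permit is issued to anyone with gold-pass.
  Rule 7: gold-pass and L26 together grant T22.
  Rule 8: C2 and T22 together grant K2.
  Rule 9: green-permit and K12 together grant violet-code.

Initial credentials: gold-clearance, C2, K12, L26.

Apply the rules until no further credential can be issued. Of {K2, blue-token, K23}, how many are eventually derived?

Holding L26 and K12 grants gold-pass (Rule 4).
Holding gold-pass and L26 grants T22 (Rule 7).
Holding gold-pass grants green-permit (Rule 6).
Holding C2 and T22 grants K2 (Rule 8).
Holding green-permit grants K23 (Rule 5).
K2: reached.
blue-token would need T36 and L3 (Rule 3), but L3 is never granted.
K23: reached.
Reached: K2 and K23 — 2 of the 3.

2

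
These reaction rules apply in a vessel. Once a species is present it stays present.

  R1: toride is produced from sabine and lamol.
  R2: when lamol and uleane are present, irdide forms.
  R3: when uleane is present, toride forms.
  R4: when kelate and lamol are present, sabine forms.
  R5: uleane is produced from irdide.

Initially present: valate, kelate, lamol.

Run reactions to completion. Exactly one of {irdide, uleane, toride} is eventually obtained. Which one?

kelate and lamol present → sabine forms (R4).
sabine and lamol present → toride forms (R1).
irdide would need lamol and uleane (R2), but uleane never forms. uleane would need irdide (R5), but irdide never forms.

toride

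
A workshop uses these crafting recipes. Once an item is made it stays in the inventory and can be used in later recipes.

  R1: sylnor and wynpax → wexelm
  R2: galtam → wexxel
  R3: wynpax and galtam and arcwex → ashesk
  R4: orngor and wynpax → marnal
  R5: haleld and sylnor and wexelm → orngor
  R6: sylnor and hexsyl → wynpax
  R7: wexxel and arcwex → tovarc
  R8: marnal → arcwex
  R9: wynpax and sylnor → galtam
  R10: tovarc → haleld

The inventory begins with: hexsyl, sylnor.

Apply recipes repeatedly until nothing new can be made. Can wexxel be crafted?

Using R6, sylnor and hexsyl make wynpax.
Using R9, wynpax and sylnor make galtam.
galtam → wexxel (R2).

Yes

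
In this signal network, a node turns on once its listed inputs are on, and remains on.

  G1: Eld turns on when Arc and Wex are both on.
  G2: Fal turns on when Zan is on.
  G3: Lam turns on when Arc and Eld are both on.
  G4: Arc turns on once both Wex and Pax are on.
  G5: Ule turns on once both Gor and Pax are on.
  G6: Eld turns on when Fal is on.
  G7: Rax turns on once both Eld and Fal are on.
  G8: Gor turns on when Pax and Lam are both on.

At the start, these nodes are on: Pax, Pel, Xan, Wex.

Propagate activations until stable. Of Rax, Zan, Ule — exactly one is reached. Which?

Ule

Wex and Pax are on, so Arc turns on (G4).
Arc and Wex are on, so Eld turns on (G1).
G3: Arc and Eld on → Lam on.
G8: Pax and Lam on → Gor on.
G5: Gor and Pax on → Ule on.
Rax would need Eld and Fal (G7), but Fal never turns on. No rule produces Zan, and it is not given.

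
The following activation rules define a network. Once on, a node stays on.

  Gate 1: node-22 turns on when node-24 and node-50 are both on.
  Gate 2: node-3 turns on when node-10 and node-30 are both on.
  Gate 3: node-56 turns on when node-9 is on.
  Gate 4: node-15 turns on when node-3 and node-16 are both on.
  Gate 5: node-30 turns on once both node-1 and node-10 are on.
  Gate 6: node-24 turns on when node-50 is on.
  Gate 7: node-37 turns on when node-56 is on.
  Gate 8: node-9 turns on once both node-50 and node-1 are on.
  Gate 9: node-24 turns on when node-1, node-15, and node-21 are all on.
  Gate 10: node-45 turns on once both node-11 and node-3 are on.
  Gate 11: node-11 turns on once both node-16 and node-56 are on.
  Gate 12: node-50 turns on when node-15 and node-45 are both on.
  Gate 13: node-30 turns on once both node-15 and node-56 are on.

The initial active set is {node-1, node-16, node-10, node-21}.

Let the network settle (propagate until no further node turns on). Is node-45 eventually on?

node-45 would need node-11 and node-3 (Gate 10), but node-11 never turns on.

No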